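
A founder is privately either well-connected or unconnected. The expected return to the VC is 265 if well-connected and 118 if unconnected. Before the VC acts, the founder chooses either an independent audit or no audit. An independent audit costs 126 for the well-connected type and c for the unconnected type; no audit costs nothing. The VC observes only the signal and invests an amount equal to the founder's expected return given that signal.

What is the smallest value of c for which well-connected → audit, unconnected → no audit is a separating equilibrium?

147

Under separation: audit → well-connected (pays 265); no audit → unconnected (pays 118).
Well-connected: 265 − 126 = 139 ≥ 118 − 0 = 118. Holds regardless of c. ✓
Unconnected: 118 − 0 ≥ 265 − c, so c ≥ 265 − 118 = 147.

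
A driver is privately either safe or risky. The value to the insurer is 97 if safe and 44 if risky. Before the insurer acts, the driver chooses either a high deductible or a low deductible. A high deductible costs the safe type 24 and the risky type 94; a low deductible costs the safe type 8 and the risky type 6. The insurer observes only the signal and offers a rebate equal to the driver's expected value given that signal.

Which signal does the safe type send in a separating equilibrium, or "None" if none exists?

high deductible

Try safe → high deductible, risky → low deductible:
  If types separate, high deductible earns payment 97 and low deductible earns 44.
  Safe: high deductible gives 97 − 24 = 73; low deductible gives 44 − 8 = 36. No deviation. ✓
  Risky: low deductible gives 44 − 6 = 38; high deductible gives 97 − 94 = 3. No deviation. ✓
Both hold — the safe type sends high deductible.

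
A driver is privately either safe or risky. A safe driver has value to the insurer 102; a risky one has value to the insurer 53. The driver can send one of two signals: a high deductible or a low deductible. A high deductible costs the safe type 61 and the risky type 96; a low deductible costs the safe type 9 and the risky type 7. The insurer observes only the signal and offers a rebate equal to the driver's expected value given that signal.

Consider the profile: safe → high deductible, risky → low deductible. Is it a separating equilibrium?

Under separation the insurer infers type exactly: high deductible → safe (pays 102), low deductible → risky (pays 53).
Safe: high deductible gives 102 − 61 = 41; low deductible gives 53 − 9 = 44. Would deviate. ✗
Risky: low deductible gives 53 − 7 = 46; high deductible gives 102 − 96 = 6. No deviation. ✓

No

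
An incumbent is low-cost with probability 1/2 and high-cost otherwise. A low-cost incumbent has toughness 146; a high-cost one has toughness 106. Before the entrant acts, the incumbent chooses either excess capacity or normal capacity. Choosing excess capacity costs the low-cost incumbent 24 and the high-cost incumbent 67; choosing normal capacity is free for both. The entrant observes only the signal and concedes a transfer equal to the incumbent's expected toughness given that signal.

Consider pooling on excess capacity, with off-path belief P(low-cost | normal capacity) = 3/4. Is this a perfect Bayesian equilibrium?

No

On the equilibrium path (excess capacity) the entrant holds the prior 1/2 and pays 1/2·146 + 1/2·106 = 126. Off-path (normal capacity) belief 3/4 gives 3/4·146 + 1/4·106 = 136.
Low-cost: excess capacity gives 126 − 24 = 102; normal capacity gives 136 − 0 = 136. Deviates. ✗
High-cost: excess capacity gives 126 − 67 = 59; normal capacity gives 136 − 0 = 136. Deviates. ✗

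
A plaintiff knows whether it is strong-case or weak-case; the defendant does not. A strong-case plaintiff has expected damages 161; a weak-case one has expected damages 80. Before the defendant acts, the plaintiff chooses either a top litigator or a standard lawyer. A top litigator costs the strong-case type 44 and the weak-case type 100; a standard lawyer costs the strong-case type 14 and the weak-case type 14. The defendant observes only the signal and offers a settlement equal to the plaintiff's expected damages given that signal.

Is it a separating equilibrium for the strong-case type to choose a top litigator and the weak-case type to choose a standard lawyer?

Under separation the defendant infers type exactly: top litigator → strong-case (pays 161), standard lawyer → weak-case (pays 80).
Strong-case: top litigator gives 161 − 44 = 117; standard lawyer gives 80 − 14 = 66. No deviation. ✓
Weak-case: standard lawyer gives 80 − 14 = 66; top litigator gives 161 − 100 = 61. No deviation. ✓
Both incentive constraints hold.

Yes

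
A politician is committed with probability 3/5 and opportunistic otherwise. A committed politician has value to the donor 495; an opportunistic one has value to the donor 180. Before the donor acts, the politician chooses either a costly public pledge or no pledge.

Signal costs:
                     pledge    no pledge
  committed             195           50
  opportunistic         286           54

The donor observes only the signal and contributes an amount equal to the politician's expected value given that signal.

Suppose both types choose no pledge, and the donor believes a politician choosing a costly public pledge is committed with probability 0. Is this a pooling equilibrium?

Yes

At the pooled signal (no pledge) the donor holds the prior 3/5 and pays 3/5·495 + 2/5·180 = 369. Off-path (pledge) belief 0 gives 0·495 + 1·180 = 180.
Committed: no pledge gives 369 − 50 = 319; pledge gives 180 − 195 = -15. Stays. ✓
Opportunistic: no pledge gives 369 − 54 = 315; pledge gives 180 − 286 = -106. Stays. ✓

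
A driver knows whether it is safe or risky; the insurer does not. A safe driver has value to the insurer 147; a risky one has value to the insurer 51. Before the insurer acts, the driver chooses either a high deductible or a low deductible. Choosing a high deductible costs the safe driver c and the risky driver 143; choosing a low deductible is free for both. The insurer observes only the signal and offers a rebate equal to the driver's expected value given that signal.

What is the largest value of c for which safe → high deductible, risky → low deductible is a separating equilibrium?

Under separation: high deductible → safe (pays 147); low deductible → risky (pays 51).
Risky: 51 − 0 = 51 ≥ 147 − 143 = 4. Holds regardless of c. ✓
Safe: 147 − c ≥ 51 − 0, so c ≤ 147 − 51 = 96.

96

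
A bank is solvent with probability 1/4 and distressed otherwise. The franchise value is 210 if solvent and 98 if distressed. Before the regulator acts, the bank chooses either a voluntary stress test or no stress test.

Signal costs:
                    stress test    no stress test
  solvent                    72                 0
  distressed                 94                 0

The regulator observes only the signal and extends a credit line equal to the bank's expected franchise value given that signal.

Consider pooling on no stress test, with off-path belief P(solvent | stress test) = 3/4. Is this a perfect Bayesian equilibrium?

At the pooled signal (no stress test) the regulator holds the prior 1/4 and pays 1/4·210 + 3/4·98 = 126. Off-path (stress test) belief 3/4 gives 3/4·210 + 1/4·98 = 182.
Solvent: no stress test gives 126 − 0 = 126; stress test gives 182 − 72 = 110. Stays. ✓
Distressed: no stress test gives 126 − 0 = 126; stress test gives 182 − 94 = 88. Stays. ✓

Yes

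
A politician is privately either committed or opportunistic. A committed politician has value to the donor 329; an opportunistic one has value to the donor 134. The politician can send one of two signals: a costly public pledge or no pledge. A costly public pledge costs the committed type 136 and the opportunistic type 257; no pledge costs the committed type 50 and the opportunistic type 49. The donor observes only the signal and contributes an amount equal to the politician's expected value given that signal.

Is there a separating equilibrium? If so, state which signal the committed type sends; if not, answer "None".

Try committed → pledge, opportunistic → no pledge:
  If types separate, pledge earns payment 329 and no pledge earns 134.
  Committed: pledge gives 329 − 136 = 193; no pledge gives 134 − 50 = 84. No deviation. ✓
  Opportunistic: no pledge gives 134 − 49 = 85; pledge gives 329 − 257 = 72. No deviation. ✓
Both hold — the committed type sends pledge.

pledge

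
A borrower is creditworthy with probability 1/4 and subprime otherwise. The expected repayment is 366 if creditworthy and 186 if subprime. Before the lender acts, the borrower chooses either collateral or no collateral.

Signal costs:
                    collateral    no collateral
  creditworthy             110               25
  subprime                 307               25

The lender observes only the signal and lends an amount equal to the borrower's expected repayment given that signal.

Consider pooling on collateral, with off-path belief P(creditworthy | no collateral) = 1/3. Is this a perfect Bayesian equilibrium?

No

At the pooled signal (collateral) the lender holds the prior 1/4 and pays 1/4·366 + 3/4·186 = 231. Off-path (no collateral) belief 1/3 gives 1/3·366 + 2/3·186 = 246.
Creditworthy: collateral gives 231 − 110 = 121; no collateral gives 246 − 25 = 221. Deviates. ✗
Subprime: collateral gives 231 − 307 = -76; no collateral gives 246 − 25 = 221. Deviates. ✗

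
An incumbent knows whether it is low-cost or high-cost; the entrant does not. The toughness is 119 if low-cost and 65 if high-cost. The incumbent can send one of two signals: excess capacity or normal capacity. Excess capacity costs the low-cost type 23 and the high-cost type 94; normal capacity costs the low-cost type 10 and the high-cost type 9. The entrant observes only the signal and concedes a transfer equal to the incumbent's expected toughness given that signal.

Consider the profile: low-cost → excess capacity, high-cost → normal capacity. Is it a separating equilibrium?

Yes

If types separate, excess capacity earns payment 119 and normal capacity earns 65.
Low-cost: excess capacity gives 119 − 23 = 96; normal capacity gives 65 − 10 = 55. No deviation. ✓
High-cost: normal capacity gives 65 − 9 = 56; excess capacity gives 119 − 94 = 25. No deviation. ✓
Both incentive constraints hold.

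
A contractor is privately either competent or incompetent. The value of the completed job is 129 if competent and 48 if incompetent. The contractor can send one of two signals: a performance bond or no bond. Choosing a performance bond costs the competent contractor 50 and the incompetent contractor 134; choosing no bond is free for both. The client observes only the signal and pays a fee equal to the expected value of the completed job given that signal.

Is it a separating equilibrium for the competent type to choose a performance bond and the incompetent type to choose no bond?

If types separate, bond earns payment 129 and no bond earns 48.
Competent: bond gives 129 − 50 = 79; no bond gives 48 − 0 = 48. No deviation. ✓
Incompetent: no bond gives 48 − 0 = 48; bond gives 129 − 134 = -5. No deviation. ✓
Neither type gains from mimicking the other.

Yes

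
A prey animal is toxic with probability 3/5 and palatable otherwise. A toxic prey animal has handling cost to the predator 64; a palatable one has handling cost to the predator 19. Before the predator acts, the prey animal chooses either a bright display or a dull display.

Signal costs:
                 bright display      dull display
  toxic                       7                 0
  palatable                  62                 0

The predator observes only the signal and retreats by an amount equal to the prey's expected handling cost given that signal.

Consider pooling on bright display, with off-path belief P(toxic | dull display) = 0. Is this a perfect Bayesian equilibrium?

No

At the pooled signal (bright display) the predator holds the prior 3/5 and pays 3/5·64 + 2/5·19 = 46. Off-path (dull display) belief 0 gives 0·64 + 1·19 = 19.
Toxic: bright display gives 46 − 7 = 39; dull display gives 19 − 0 = 19. Stays. ✓
Palatable: bright display gives 46 − 62 = -16; dull display gives 19 − 0 = 19. Deviates. ✗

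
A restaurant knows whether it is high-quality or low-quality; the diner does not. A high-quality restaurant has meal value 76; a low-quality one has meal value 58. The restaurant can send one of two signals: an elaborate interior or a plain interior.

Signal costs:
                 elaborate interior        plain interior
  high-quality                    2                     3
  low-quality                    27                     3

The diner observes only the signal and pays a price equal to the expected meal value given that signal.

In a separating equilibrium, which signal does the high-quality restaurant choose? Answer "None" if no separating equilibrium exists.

Try high-quality → elaborate interior, low-quality → plain interior:
  If types separate, elaborate interior earns payment 76 and plain interior earns 58.
  High-quality: elaborate interior gives 76 − 2 = 74; plain interior gives 58 − 3 = 55. No deviation. ✓
  Low-quality: plain interior gives 58 − 3 = 55; elaborate interior gives 76 − 27 = 49. No deviation. ✓
Both hold — the high-quality type sends elaborate interior.

elaborate interior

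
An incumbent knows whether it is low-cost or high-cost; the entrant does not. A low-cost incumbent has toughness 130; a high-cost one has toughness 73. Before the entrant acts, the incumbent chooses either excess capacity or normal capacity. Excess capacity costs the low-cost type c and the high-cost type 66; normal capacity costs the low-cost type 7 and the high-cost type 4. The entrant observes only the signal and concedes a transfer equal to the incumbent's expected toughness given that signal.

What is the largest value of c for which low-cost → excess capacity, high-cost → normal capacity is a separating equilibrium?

Under separation: excess capacity → low-cost (pays 130); normal capacity → high-cost (pays 73).
High-cost: 73 − 4 = 69 ≥ 130 − 66 = 64. Holds regardless of c. ✓
Low-cost: 130 − c ≥ 73 − 7, so c ≤ 130 − 66 = 64.

64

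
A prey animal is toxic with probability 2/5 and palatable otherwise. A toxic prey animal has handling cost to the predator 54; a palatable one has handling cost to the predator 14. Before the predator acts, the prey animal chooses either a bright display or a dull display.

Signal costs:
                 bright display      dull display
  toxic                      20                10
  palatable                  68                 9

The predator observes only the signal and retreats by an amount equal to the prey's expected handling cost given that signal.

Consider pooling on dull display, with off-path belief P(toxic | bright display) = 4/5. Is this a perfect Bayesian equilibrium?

No

On the equilibrium path (dull display) the predator holds the prior 2/5 and pays 2/5·54 + 3/5·14 = 30. Off-path (bright display) belief 4/5 gives 4/5·54 + 1/5·14 = 46.
Toxic: dull display gives 30 − 10 = 20; bright display gives 46 − 20 = 26. Deviates. ✗
Palatable: dull display gives 30 − 9 = 21; bright display gives 46 − 68 = -22. Stays. ✓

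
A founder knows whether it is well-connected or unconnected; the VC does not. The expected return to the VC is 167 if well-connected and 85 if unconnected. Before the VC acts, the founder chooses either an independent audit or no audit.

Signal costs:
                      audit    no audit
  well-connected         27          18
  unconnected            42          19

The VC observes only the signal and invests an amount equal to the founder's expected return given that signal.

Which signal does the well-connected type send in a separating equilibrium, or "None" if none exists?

None

Try well-connected → audit, unconnected → no audit:
  If types separate, audit earns payment 167 and no audit earns 85.
  Well-connected: audit gives 167 − 27 = 140; no audit gives 85 − 18 = 67. No deviation. ✓
  Unconnected: no audit gives 85 − 19 = 66; audit gives 167 − 42 = 125. Would deviate. ✗
Try well-connected → no audit, unconnected → audit:
  If types separate, no audit earns payment 167 and audit earns 85.
  Well-connected: no audit gives 167 − 18 = 149; audit gives 85 − 27 = 58. No deviation. ✓
  Unconnected: audit gives 85 − 42 = 43; no audit gives 167 − 19 = 148. Would deviate. ✗
Neither assignment is incentive-compatible.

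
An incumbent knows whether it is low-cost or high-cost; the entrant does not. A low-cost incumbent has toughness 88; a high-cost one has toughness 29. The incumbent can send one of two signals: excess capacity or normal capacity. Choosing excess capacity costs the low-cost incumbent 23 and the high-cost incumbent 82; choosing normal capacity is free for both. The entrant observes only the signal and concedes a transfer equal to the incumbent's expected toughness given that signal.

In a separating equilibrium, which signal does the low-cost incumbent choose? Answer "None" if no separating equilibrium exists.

excess capacity

Try low-cost → excess capacity, high-cost → normal capacity:
  If types separate, excess capacity earns payment 88 and normal capacity earns 29.
  Low-cost: excess capacity gives 88 − 23 = 65; normal capacity gives 29 − 0 = 29. No deviation. ✓
  High-cost: normal capacity gives 29 − 0 = 29; excess capacity gives 88 − 82 = 6. No deviation. ✓
Both hold — the low-cost type sends excess capacity.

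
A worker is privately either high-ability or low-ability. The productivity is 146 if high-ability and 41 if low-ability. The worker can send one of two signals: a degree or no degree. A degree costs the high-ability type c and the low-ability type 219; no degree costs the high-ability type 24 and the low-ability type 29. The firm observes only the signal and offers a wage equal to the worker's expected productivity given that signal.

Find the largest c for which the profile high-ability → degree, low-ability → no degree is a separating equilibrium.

Under separation: degree → high-ability (pays 146); no degree → low-ability (pays 41).
Low-ability: 41 − 29 = 12 ≥ 146 − 219 = -73. Holds regardless of c. ✓
High-ability: 146 − c ≥ 41 − 24, so c ≤ 146 − 17 = 129.

129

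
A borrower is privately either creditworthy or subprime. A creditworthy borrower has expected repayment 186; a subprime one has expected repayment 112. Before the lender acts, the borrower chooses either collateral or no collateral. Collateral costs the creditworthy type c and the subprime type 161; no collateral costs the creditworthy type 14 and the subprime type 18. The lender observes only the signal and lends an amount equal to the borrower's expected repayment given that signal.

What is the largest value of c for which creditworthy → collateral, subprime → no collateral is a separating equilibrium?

Under separation: collateral → creditworthy (pays 186); no collateral → subprime (pays 112).
Subprime: 112 − 18 = 94 ≥ 186 − 161 = 25. Holds regardless of c. ✓
Creditworthy: 186 − c ≥ 112 − 14, so c ≤ 186 − 98 = 88.

88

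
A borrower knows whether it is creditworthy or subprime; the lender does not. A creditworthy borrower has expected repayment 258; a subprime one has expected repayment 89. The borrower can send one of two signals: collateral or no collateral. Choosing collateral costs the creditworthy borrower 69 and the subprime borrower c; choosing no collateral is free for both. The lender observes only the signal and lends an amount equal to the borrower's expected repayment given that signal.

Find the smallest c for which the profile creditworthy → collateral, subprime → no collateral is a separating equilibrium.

169

Under separation: collateral → creditworthy (pays 258); no collateral → subprime (pays 89).
Creditworthy: 258 − 69 = 189 ≥ 89 − 0 = 89. Holds regardless of c. ✓
Subprime: 89 − 0 ≥ 258 − c, so c ≥ 258 − 89 = 169.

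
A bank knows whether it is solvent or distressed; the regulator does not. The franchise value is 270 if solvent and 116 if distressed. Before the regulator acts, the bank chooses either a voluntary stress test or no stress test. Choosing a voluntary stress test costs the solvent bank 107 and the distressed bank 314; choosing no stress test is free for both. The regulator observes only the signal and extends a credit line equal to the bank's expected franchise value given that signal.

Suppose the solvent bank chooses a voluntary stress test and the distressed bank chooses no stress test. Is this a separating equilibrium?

Yes

Under separation the regulator infers type exactly: stress test → solvent (pays 270), no stress test → distressed (pays 116).
Solvent: stress test gives 270 − 107 = 163; no stress test gives 116 − 0 = 116. No deviation. ✓
Distressed: no stress test gives 116 − 0 = 116; stress test gives 270 − 314 = -44. No deviation. ✓
Neither type gains from mimicking the other.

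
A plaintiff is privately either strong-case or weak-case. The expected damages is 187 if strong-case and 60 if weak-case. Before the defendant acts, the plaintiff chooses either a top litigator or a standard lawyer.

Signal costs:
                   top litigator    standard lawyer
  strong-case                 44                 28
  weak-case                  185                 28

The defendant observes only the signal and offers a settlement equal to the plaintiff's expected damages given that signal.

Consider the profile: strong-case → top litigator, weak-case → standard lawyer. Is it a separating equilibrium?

Under separation the defendant infers type exactly: top litigator → strong-case (pays 187), standard lawyer → weak-case (pays 60).
Strong-case: top litigator gives 187 − 44 = 143; standard lawyer gives 60 − 28 = 32. No deviation. ✓
Weak-case: standard lawyer gives 60 − 28 = 32; top litigator gives 187 − 185 = 2. No deviation. ✓
Both incentive constraints hold.

Yes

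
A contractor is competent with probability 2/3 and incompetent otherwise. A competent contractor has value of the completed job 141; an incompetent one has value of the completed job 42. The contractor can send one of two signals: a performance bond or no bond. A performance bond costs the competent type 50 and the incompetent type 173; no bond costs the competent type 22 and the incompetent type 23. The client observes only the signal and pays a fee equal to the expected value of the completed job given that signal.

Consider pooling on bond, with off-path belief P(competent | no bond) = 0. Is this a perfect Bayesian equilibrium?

No

At the pooled signal (bond) the client holds the prior 2/3 and pays 2/3·141 + 1/3·42 = 108. Off-path (no bond) belief 0 gives 0·141 + 1·42 = 42.
Competent: bond gives 108 − 50 = 58; no bond gives 42 − 22 = 20. Stays. ✓
Incompetent: bond gives 108 − 173 = -65; no bond gives 42 − 23 = 19. Deviates. ✗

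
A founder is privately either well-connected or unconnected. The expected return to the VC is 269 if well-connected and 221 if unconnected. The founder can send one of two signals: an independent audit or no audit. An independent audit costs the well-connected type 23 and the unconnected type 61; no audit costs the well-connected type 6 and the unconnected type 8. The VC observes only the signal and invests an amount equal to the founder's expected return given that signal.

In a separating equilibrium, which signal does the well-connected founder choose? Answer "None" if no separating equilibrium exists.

audit

Try well-connected → audit, unconnected → no audit:
  Under separation the VC infers type exactly: audit → well-connected (pays 269), no audit → unconnected (pays 221).
  Well-connected: audit gives 269 − 23 = 246; no audit gives 221 − 6 = 215. No deviation. ✓
  Unconnected: no audit gives 221 − 8 = 213; audit gives 269 − 61 = 208. No deviation. ✓
Both hold — the well-connected type sends audit.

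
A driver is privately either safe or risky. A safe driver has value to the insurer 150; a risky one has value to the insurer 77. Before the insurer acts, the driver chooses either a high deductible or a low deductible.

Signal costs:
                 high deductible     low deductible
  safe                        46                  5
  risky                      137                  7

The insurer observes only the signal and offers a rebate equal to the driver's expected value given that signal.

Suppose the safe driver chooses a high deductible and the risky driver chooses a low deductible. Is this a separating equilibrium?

Yes

Under separation the insurer infers type exactly: high deductible → safe (pays 150), low deductible → risky (pays 77).
Safe: high deductible gives 150 − 46 = 104; low deductible gives 77 − 5 = 72. No deviation. ✓
Risky: low deductible gives 77 − 7 = 70; high deductible gives 150 − 137 = 13. No deviation. ✓
Both incentive constraints hold.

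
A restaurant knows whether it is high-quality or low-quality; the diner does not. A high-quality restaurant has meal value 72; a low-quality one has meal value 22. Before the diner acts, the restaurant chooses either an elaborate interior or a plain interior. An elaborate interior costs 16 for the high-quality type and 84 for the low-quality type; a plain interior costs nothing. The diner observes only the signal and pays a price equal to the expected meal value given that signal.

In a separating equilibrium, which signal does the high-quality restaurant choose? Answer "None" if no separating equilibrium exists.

elaborate interior

Try high-quality → elaborate interior, low-quality → plain interior:
  If types separate, elaborate interior earns payment 72 and plain interior earns 22.
  High-quality: elaborate interior gives 72 − 16 = 56; plain interior gives 22 − 0 = 22. No deviation. ✓
  Low-quality: plain interior gives 22 − 0 = 22; elaborate interior gives 72 − 84 = -12. No deviation. ✓
Both hold — the high-quality type sends elaborate interior.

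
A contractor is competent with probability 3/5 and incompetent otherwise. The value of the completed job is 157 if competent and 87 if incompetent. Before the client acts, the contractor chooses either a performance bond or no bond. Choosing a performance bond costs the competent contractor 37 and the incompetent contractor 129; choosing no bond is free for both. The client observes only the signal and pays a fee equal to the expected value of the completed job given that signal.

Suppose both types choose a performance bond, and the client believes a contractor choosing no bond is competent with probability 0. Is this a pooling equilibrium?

On the equilibrium path (bond) the client holds the prior 3/5 and pays 3/5·157 + 2/5·87 = 129. Off-path (no bond) belief 0 gives 0·157 + 1·87 = 87.
Competent: bond gives 129 − 37 = 92; no bond gives 87 − 0 = 87. Stays. ✓
Incompetent: bond gives 129 − 129 = 0; no bond gives 87 − 0 = 87. Deviates. ✗

No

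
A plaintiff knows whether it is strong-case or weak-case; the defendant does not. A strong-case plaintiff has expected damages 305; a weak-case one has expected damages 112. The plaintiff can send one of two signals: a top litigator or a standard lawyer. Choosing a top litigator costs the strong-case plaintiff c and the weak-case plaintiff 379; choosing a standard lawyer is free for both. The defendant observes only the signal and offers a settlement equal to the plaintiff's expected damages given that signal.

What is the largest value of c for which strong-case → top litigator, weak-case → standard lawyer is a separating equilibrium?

Under separation: top litigator → strong-case (pays 305); standard lawyer → weak-case (pays 112).
Weak-case: 112 − 0 = 112 ≥ 305 − 379 = -74. Holds regardless of c. ✓
Strong-case: 305 − c ≥ 112 − 0, so c ≤ 305 − 112 = 193.

193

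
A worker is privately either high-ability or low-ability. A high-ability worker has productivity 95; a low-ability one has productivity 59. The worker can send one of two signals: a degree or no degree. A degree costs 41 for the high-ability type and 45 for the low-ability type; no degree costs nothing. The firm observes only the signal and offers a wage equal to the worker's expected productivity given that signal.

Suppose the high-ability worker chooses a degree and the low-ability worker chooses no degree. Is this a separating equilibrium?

Under separation the firm infers type exactly: degree → high-ability (pays 95), no degree → low-ability (pays 59).
High-ability: degree gives 95 − 41 = 54; no degree gives 59 − 0 = 59. Would deviate. ✗
Low-ability: no degree gives 59 − 0 = 59; degree gives 95 − 45 = 50. No deviation. ✓

No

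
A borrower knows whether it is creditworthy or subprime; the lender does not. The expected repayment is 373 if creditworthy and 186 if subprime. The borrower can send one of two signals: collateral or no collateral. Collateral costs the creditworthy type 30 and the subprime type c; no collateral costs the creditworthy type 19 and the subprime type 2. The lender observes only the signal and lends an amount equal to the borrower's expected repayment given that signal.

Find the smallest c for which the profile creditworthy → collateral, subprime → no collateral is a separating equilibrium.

189

Under separation: collateral → creditworthy (pays 373); no collateral → subprime (pays 186).
Creditworthy: 373 − 30 = 343 ≥ 186 − 19 = 167. Holds regardless of c. ✓
Subprime: 186 − 2 ≥ 373 − c, so c ≥ 373 − 184 = 189.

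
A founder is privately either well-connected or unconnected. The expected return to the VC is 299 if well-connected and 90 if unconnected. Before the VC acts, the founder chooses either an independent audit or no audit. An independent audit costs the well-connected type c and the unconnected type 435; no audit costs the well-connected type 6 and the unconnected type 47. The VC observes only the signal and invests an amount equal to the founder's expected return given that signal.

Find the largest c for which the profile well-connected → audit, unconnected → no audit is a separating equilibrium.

215

Under separation: audit → well-connected (pays 299); no audit → unconnected (pays 90).
Unconnected: 90 − 47 = 43 ≥ 299 − 435 = -136. Holds regardless of c. ✓
Well-connected: 299 − c ≥ 90 − 6, so c ≤ 299 − 84 = 215.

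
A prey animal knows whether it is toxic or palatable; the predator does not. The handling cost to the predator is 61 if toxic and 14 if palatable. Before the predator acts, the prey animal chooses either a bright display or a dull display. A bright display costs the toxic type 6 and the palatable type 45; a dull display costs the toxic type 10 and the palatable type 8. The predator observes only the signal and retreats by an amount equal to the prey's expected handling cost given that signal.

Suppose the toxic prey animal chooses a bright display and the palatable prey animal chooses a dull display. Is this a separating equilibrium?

No

If types separate, bright display earns payment 61 and dull display earns 14.
Toxic: bright display gives 61 − 6 = 55; dull display gives 14 − 10 = 4. No deviation. ✓
Palatable: dull display gives 14 − 8 = 6; bright display gives 61 − 45 = 16. Would deviate. ✗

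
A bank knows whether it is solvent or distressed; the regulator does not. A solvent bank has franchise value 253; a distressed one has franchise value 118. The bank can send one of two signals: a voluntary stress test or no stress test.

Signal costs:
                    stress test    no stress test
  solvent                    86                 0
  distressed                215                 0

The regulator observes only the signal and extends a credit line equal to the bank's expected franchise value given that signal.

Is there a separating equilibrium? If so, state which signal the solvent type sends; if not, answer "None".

stress test

Try solvent → stress test, distressed → no stress test:
  If types separate, stress test earns payment 253 and no stress test earns 118.
  Solvent: stress test gives 253 − 86 = 167; no stress test gives 118 − 0 = 118. No deviation. ✓
  Distressed: no stress test gives 118 − 0 = 118; stress test gives 253 − 215 = 38. No deviation. ✓
Both hold — the solvent type sends stress test.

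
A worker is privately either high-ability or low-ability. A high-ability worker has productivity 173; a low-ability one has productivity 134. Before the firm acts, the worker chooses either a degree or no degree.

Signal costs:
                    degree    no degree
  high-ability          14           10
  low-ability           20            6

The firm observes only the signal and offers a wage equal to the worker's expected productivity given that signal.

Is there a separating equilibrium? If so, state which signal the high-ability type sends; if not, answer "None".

None

Try high-ability → degree, low-ability → no degree:
  Under separation the firm infers type exactly: degree → high-ability (pays 173), no degree → low-ability (pays 134).
  High-ability: degree gives 173 − 14 = 159; no degree gives 134 − 10 = 124. No deviation. ✓
  Low-ability: no degree gives 134 − 6 = 128; degree gives 173 − 20 = 153. Would deviate. ✗
Try high-ability → no degree, low-ability → degree:
  Under separation the firm infers type exactly: no degree → high-ability (pays 173), degree → low-ability (pays 134).
  High-ability: no degree gives 173 − 10 = 163; degree gives 134 − 14 = 120. No deviation. ✓
  Low-ability: degree gives 134 − 20 = 114; no degree gives 173 − 6 = 167. Would deviate. ✗
Neither assignment is incentive-compatible.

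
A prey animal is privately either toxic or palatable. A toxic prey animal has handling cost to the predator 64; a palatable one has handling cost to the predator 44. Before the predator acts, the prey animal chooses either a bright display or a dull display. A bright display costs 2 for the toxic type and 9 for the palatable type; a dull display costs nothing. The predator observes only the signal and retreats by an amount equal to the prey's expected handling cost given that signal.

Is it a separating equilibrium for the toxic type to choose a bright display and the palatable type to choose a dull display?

No

If types separate, bright display earns payment 64 and dull display earns 44.
Toxic: bright display gives 64 − 2 = 62; dull display gives 44 − 0 = 44. No deviation. ✓
Palatable: dull display gives 44 − 0 = 44; bright display gives 64 − 9 = 55. Would deviate. ✗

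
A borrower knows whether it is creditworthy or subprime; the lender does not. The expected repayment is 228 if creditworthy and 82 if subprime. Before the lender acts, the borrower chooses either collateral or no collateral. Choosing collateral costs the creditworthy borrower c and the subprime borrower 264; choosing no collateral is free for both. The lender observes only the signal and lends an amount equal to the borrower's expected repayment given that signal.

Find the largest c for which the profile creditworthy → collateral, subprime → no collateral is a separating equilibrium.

146

Under separation: collateral → creditworthy (pays 228); no collateral → subprime (pays 82).
Subprime: 82 − 0 = 82 ≥ 228 − 264 = -36. Holds regardless of c. ✓
Creditworthy: 228 − c ≥ 82 − 0, so c ≤ 228 − 82 = 146.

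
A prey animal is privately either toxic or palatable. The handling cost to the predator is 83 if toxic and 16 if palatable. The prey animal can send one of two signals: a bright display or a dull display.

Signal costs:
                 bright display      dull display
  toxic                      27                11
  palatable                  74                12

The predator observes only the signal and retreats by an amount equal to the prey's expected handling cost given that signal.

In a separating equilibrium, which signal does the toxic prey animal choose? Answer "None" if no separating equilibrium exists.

Try toxic → bright display, palatable → dull display:
  Under separation the predator infers type exactly: bright display → toxic (pays 83), dull display → palatable (pays 16).
  Toxic: bright display gives 83 − 27 = 56; dull display gives 16 − 11 = 5. No deviation. ✓
  Palatable: dull display gives 16 − 12 = 4; bright display gives 83 − 74 = 9. Would deviate. ✗
Try toxic → dull display, palatable → bright display:
  Under separation the predator infers type exactly: dull display → toxic (pays 83), bright display → palatable (pays 16).
  Toxic: dull display gives 83 − 11 = 72; bright display gives 16 − 27 = -11. No deviation. ✓
  Palatable: bright display gives 16 − 74 = -58; dull display gives 83 − 12 = 71. Would deviate. ✗
Neither assignment is incentive-compatible.

None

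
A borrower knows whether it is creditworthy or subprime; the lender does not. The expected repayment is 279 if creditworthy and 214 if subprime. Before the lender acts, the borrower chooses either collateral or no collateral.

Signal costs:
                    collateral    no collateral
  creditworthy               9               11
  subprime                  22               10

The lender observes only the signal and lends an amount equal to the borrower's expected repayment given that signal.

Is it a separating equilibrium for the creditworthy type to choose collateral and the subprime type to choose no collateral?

No

Under separation the lender infers type exactly: collateral → creditworthy (pays 279), no collateral → subprime (pays 214).
Creditworthy: collateral gives 279 − 9 = 270; no collateral gives 214 − 11 = 203. No deviation. ✓
Subprime: no collateral gives 214 − 10 = 204; collateral gives 279 − 22 = 257. Would deviate. ✗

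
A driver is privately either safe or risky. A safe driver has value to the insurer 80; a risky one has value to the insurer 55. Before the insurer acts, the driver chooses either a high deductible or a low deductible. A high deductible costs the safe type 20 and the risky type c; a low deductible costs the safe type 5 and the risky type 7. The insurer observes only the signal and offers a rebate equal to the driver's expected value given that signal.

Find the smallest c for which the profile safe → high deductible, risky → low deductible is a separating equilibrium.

Under separation: high deductible → safe (pays 80); low deductible → risky (pays 55).
Safe: 80 − 20 = 60 ≥ 55 − 5 = 50. Holds regardless of c. ✓
Risky: 55 − 7 ≥ 80 − c, so c ≥ 80 − 48 = 32.

32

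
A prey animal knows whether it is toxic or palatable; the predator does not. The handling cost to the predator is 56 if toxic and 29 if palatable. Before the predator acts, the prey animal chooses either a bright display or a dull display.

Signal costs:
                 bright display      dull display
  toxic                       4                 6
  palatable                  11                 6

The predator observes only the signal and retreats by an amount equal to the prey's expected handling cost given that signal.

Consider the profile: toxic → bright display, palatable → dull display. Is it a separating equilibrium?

Under separation the predator infers type exactly: bright display → toxic (pays 56), dull display → palatable (pays 29).
Toxic: bright display gives 56 − 4 = 52; dull display gives 29 − 6 = 23. No deviation. ✓
Palatable: dull display gives 29 − 6 = 23; bright display gives 56 − 11 = 45. Would deviate. ✗

No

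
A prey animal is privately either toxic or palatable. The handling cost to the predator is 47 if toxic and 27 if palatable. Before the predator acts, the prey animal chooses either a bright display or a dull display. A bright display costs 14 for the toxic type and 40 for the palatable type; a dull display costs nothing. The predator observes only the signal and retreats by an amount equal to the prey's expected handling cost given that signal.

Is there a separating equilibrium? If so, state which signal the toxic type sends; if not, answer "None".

bright display

Try toxic → bright display, palatable → dull display:
  If types separate, bright display earns payment 47 and dull display earns 27.
  Toxic: bright display gives 47 − 14 = 33; dull display gives 27 − 0 = 27. No deviation. ✓
  Palatable: dull display gives 27 − 0 = 27; bright display gives 47 − 40 = 7. No deviation. ✓
Both hold — the toxic type sends bright display.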